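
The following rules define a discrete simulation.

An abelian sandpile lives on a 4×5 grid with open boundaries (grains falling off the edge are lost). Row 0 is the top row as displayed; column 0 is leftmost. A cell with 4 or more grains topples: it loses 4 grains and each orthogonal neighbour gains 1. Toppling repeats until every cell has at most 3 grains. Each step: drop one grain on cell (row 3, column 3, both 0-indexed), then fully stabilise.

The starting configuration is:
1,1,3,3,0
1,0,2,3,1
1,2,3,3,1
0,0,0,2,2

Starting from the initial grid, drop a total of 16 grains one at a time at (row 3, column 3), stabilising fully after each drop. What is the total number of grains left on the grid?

k=0  1,1,3,3,0
1,0,2,3,1
1,2,3,3,1
0,0,0,2,2
k=1  1,1,3,3,0
1,0,2,3,1
1,2,3,3,1
0,0,0,3,2
k=2  1,2,1,1,1
1,1,1,2,2
1,3,1,2,2
0,0,2,1,3
k=3  1,2,1,1,1
1,1,1,2,2
1,3,1,2,2
0,0,2,2,3
k=4  1,2,1,1,1
1,1,1,2,2
1,3,1,2,2
0,0,2,3,3
k=5  1,2,1,1,1
1,1,1,2,2
1,3,1,3,3
0,0,3,1,0
k=6  1,2,1,1,1
1,1,1,2,2
1,3,1,3,3
0,0,3,2,0
k=7  1,2,1,1,1
1,1,1,2,2
1,3,1,3,3
0,0,3,3,0
k=8  1,2,1,1,1
1,1,1,3,3
1,3,3,1,0
0,1,0,2,2
k=9  1,2,1,1,1
1,1,1,3,3
1,3,3,1,0
0,1,0,3,2
k=10  1,2,1,1,1
1,1,1,3,3
1,3,3,2,0
0,1,1,0,3
k=11  1,2,1,1,1
1,1,1,3,3
1,3,3,2,0
0,1,1,1,3
k=12  1,2,1,1,1
1,1,1,3,3
1,3,3,2,0
0,1,1,2,3
k=13  1,2,1,1,1
1,1,1,3,3
1,3,3,2,0
0,1,1,3,3
k=14  1,2,1,1,1
1,1,1,3,3
1,3,3,3,1
0,1,2,1,0
k=15  1,2,1,1,1
1,1,1,3,3
1,3,3,3,1
0,1,2,2,0
k=16  1,2,1,1,1
1,1,1,3,3
1,3,3,3,1
0,1,2,3,0

32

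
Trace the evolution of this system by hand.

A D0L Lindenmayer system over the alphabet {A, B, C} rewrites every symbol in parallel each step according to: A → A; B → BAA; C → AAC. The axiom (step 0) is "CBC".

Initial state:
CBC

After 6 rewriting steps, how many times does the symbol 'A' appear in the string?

36

t=0: CBC
t=1: AACBAAAAC
t=2: AAAACBAAAAAAAAC
t=3: AAAAAACBAAAAAAAAAAAAC
t=4: AAAAAAAACBAAAAAAAAAAAAAAAAC
t=5: AAAAAAAAAACBAAAAAAAAAAAAAAAAAAAAC
t=6: AAAAAAAAAAAACBAAAAAAAAAAAAAAAAAAAAAAAAC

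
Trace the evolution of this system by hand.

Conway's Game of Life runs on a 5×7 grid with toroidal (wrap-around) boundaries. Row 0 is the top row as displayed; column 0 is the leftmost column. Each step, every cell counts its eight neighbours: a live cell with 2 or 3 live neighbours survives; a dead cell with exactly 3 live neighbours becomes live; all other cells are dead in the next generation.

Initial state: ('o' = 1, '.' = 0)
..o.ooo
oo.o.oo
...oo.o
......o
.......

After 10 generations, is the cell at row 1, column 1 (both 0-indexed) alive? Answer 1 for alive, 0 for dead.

0

t=0: ..o.ooo
oo.o.oo
...oo.o
......o
.......
t=1: .oooo..
.o.....
..ooo..
.....o.
......o
t=2: oooo...
.o.....
..ooo..
...ooo.
..oooo.
t=3: o......
o...o..
..o..o.
.......
.....oo
t=4: o....o.
.o....o
.......
.....oo
......o
t=5: o....o.
o.....o
o....oo
.....oo
o......
t=6: oo.....
.o.....
.......
.....o.
o....o.
t=7: oo....o
oo.....
.......
......o
oo.....
t=8: ..o...o
.o....o
o......
o......
.o.....
t=9: .oo....
.o....o
oo....o
oo.....
oo.....
t=10: ..o....
......o
..o...o
..o....
.......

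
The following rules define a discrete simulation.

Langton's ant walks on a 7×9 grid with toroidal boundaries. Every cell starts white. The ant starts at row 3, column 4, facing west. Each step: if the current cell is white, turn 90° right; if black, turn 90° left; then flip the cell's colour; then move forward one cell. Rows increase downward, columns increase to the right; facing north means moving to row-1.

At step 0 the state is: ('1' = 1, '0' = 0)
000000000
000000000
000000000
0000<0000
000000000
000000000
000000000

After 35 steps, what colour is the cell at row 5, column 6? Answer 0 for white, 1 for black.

0

gen 0: 000000000
000000000
000000000
0000<0000
000000000
000000000
000000000
gen 1: 000000000
000000000
0000^0000
000010000
000000000
000000000
000000000
gen 2: 000000000
000000000
00001>000
000010000
000000000
000000000
000000000
gen 3: 000000000
000000000
000011000
00001v000
000000000
000000000
000000000
gen 4: 000000000
000000000
000011000
0000<1000
000000000
000000000
000000000
gen 5: 000000000
000000000
000011000
000001000
0000v0000
000000000
000000000
gen 6: 000000000
000000000
000011000
000001000
000<10000
000000000
000000000
gen 7: 000000000
000000000
000011000
000^01000
000110000
000000000
000000000
gen 8: 000000000
000000000
000011000
0001>1000
000110000
000000000
000000000
gen 9: 000000000
000000000
000011000
000111000
0001v0000
000000000
000000000
gen 10: 000000000
000000000
000011000
000111000
00010>000
000000000
000000000
gen 11: 000000000
000000000
000011000
000111000
000101000
00000v000
000000000
gen 12: 000000000
000000000
000011000
000111000
000101000
0000<1000
000000000
gen 13: 000000000
000000000
000011000
000111000
0001^1000
000011000
000000000
gen 14: 000000000
000000000
000011000
000111000
00011>000
000011000
000000000
gen 15: 000000000
000000000
000011000
00011^000
000110000
000011000
000000000
gen 16: 000000000
000000000
000011000
0001<0000
000110000
000011000
000000000
gen 17: 000000000
000000000
000011000
000100000
0001v0000
000011000
000000000
gen 18: 000000000
000000000
000011000
000100000
00010>000
000011000
000000000
gen 19: 000000000
000000000
000011000
000100000
000101000
00001v000
000000000
gen 20: 000000000
000000000
000011000
000100000
000101000
000010>00
000000000
gen 21: 000000000
000000000
000011000
000100000
000101000
000010100
000000v00
gen 22: 000000000
000000000
000011000
000100000
000101000
000010100
00000<100
gen 23: 000000000
000000000
000011000
000100000
000101000
00001^100
000001100
gen 24: 000000000
000000000
000011000
000100000
000101000
000011>00
000001100
gen 25: 000000000
000000000
000011000
000100000
000101^00
000011000
000001100
gen 26: 000000000
000000000
000011000
000100000
0001011>0
000011000
000001100
gen 27: 000000000
000000000
000011000
000100000
000101110
0000110v0
000001100
gen 28: 000000000
000000000
000011000
000100000
000101110
000011<10
000001100
gen 29: 000000000
000000000
000011000
000100000
000101^10
000011110
000001100
gen 30: 000000000
000000000
000011000
000100000
00010<010
000011110
000001100
gen 31: 000000000
000000000
000011000
000100000
000100010
00001v110
000001100
gen 32: 000000000
000000000
000011000
000100000
000100010
000010>10
000001100
gen 33: 000000000
000000000
000011000
000100000
000100^10
000010010
000001100
gen 34: 000000000
000000000
000011000
000100000
0001001>0
000010010
000001100
gen 35: 000000000
000000000
000011000
0001000^0
000100100
000010010
000001100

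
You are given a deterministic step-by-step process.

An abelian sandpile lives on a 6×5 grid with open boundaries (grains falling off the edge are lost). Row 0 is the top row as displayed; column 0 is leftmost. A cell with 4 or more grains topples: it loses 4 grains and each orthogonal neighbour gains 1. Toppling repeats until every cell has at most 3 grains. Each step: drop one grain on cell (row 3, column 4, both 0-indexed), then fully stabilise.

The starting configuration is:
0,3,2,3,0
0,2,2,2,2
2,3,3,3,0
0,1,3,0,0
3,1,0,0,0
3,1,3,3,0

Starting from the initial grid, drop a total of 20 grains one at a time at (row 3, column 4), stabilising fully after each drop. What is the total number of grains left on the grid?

58

k=0  0,3,2,3,0
0,2,2,2,2
2,3,3,3,0
0,1,3,0,0
3,1,0,0,0
3,1,3,3,0
k=1  0,3,2,3,0
0,2,2,2,2
2,3,3,3,0
0,1,3,0,1
3,1,0,0,0
3,1,3,3,0
k=2  0,3,2,3,0
0,2,2,2,2
2,3,3,3,0
0,1,3,0,2
3,1,0,0,0
3,1,3,3,0
k=3  0,3,2,3,0
0,2,2,2,2
2,3,3,3,0
0,1,3,0,3
3,1,0,0,0
3,1,3,3,0
k=4  0,3,2,3,0
0,2,2,2,2
2,3,3,3,1
0,1,3,1,0
3,1,0,0,1
3,1,3,3,0
k=5  0,3,2,3,0
0,2,2,2,2
2,3,3,3,1
0,1,3,1,1
3,1,0,0,1
3,1,3,3,0
k=6  0,3,2,3,0
0,2,2,2,2
2,3,3,3,1
0,1,3,1,2
3,1,0,0,1
3,1,3,3,0
k=7  0,3,2,3,0
0,2,2,2,2
2,3,3,3,1
0,1,3,1,3
3,1,0,0,1
3,1,3,3,0
k=8  0,3,2,3,0
0,2,2,2,2
2,3,3,3,2
0,1,3,2,0
3,1,0,0,2
3,1,3,3,0
k=9  0,3,2,3,0
0,2,2,2,2
2,3,3,3,2
0,1,3,2,1
3,1,0,0,2
3,1,3,3,0
k=10  0,3,2,3,0
0,2,2,2,2
2,3,3,3,2
0,1,3,2,2
3,1,0,0,2
3,1,3,3,0
k=11  0,3,2,3,0
0,2,2,2,2
2,3,3,3,2
0,1,3,2,3
3,1,0,0,2
3,1,3,3,0
k=12  0,3,2,3,0
0,2,2,2,2
2,3,3,3,3
0,1,3,3,0
3,1,0,0,3
3,1,3,3,0
k=13  0,3,2,3,0
0,2,2,2,2
2,3,3,3,3
0,1,3,3,1
3,1,0,0,3
3,1,3,3,0
k=14  0,3,2,3,0
0,2,2,2,2
2,3,3,3,3
0,1,3,3,2
3,1,0,0,3
3,1,3,3,0
k=15  0,3,2,3,0
0,2,2,2,2
2,3,3,3,3
0,1,3,3,3
3,1,0,0,3
3,1,3,3,0
k=16  0,3,2,3,0
0,3,3,3,3
3,0,2,2,1
0,3,1,2,3
3,1,1,2,0
3,1,3,3,1
k=17  0,3,2,3,0
0,3,3,3,3
3,0,2,2,2
0,3,1,3,0
3,1,1,2,1
3,1,3,3,1
k=18  0,3,2,3,0
0,3,3,3,3
3,0,2,2,2
0,3,1,3,1
3,1,1,2,1
3,1,3,3,1
k=19  0,3,2,3,0
0,3,3,3,3
3,0,2,2,2
0,3,1,3,2
3,1,1,2,1
3,1,3,3,1
k=20  0,3,2,3,0
0,3,3,3,3
3,0,2,2,2
0,3,1,3,3
3,1,1,2,1
3,1,3,3,1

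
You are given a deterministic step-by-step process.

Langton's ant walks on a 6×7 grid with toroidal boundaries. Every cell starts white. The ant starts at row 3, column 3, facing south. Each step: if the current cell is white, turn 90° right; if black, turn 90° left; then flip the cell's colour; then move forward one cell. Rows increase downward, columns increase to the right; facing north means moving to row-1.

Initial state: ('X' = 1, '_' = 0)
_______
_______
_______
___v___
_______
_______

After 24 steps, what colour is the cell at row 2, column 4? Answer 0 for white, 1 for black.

1

step 0: _______
_______
_______
___v___
_______
_______
step 1: _______
_______
_______
__<X___
_______
_______
step 2: _______
_______
__^____
__XX___
_______
_______
step 3: _______
_______
__X>___
__XX___
_______
_______
step 4: _______
_______
__XX___
__Xv___
_______
_______
step 5: _______
_______
__XX___
__X_>__
_______
_______
step 6: _______
_______
__XX___
__X_X__
____v__
_______
step 7: _______
_______
__XX___
__X_X__
___<X__
_______
step 8: _______
_______
__XX___
__X^X__
___XX__
_______
step 9: _______
_______
__XX___
__XX>__
___XX__
_______
step 10: _______
_______
__XX^__
__XX___
___XX__
_______
step 11: _______
_______
__XXX>_
__XX___
___XX__
_______
step 12: _______
_______
__XXXX_
__XX_v_
___XX__
_______
step 13: _______
_______
__XXXX_
__XX<X_
___XX__
_______
step 14: _______
_______
__XX^X_
__XXXX_
___XX__
_______
step 15: _______
_______
__X<_X_
__XXXX_
___XX__
_______
step 16: _______
_______
__X__X_
__XvXX_
___XX__
_______
step 17: _______
_______
__X__X_
__X_>X_
___XX__
_______
step 18: _______
_______
__X_^X_
__X__X_
___XX__
_______
step 19: _______
_______
__X_X>_
__X__X_
___XX__
_______
step 20: _______
_____^_
__X_X__
__X__X_
___XX__
_______
step 21: _______
_____X>
__X_X__
__X__X_
___XX__
_______
step 22: _______
_____XX
__X_X_v
__X__X_
___XX__
_______
step 23: _______
_____XX
__X_X<X
__X__X_
___XX__
_______
step 24: _______
_____^X
__X_XXX
__X__X_
___XX__
_______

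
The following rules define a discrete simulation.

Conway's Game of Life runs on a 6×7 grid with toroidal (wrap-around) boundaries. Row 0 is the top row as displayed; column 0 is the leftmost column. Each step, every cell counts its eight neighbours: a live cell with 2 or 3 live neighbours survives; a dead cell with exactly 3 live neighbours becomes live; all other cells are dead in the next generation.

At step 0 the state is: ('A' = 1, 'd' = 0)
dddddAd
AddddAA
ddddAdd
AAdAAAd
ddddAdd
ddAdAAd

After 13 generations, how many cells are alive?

t=0: dddddAd
AddddAA
ddddAdd
AAdAAAd
ddddAdd
ddAdAAd
t=1: ddddddd
ddddAAA
dAdAddd
dddAdAd
dAAdddA
dddAAAd
t=2: dddAddA
ddddAAd
ddAAddA
AAdAAdd
ddAdddA
ddAAAAd
t=3: ddAdddA
ddAdAAA
AAAdddA
AAddAAA
AdddddA
ddAdAAA
t=4: AAAdddd
ddAdddd
ddAdddd
ddAdddd
dddAddd
dAdAddd
t=5: AddAddd
ddAAddd
dAAAddd
ddAAddd
dddAddd
AAdAddd
t=6: AddAAdd
ddddAdd
dAddAdd
dAddAdd
dAdAAdd
AAdAAdd
t=7: AAAddAd
ddddAAd
dddAAAd
AAddAAd
dAdddAd
AAdddAd
t=8: AdAddAd
dAAdddd
dddAddd
AAAAddd
ddAddAd
ddddAAd
t=9: ddAAAAA
dAAAddd
AddAddd
dAdAAdd
ddAddAA
dAdAAAd
t=10: AdddddA
AAdddAA
Adddddd
AAdAAAA
AAddddA
AAddddd
t=11: dddddAd
dAdddAd
ddAdddd
ddAdAAd
ddddAdd
ddddddd
t=12: ddddddd
ddddddd
dAAAAAd
ddddAAd
dddAAAd
ddddddd
t=13: ddddddd
ddAAAdd
ddAAdAd
ddddddA
dddAdAd
ddddAdd

10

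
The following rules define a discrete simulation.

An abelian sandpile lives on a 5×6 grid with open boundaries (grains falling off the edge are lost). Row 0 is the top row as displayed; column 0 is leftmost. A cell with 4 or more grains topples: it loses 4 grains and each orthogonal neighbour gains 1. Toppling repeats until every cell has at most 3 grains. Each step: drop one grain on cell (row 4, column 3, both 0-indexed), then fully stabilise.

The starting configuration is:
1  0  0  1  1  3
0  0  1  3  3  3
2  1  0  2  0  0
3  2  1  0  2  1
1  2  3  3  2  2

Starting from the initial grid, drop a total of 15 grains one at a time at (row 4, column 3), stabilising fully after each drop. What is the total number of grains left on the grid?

45

gen 0: 1  0  0  1  1  3
0  0  1  3  3  3
2  1  0  2  0  0
3  2  1  0  2  1
1  2  3  3  2  2
gen 1: 1  0  0  1  1  3
0  0  1  3  3  3
2  1  0  2  0  0
3  2  2  1  2  1
1  3  0  1  3  2
gen 2: 1  0  0  1  1  3
0  0  1  3  3  3
2  1  0  2  0  0
3  2  2  1  2  1
1  3  0  2  3  2
gen 3: 1  0  0  1  1  3
0  0  1  3  3  3
2  1  0  2  0  0
3  2  2  1  2  1
1  3  0  3  3  2
gen 4: 1  0  0  1  1  3
0  0  1  3  3  3
2  1  0  2  0  0
3  2  2  2  3  1
1  3  1  1  0  3
gen 5: 1  0  0  1  1  3
0  0  1  3  3  3
2  1  0  2  0  0
3  2  2  2  3  1
1  3  1  2  0  3
gen 6: 1  0  0  1  1  3
0  0  1  3  3  3
2  1  0  2  0  0
3  2  2  2  3  1
1  3  1  3  0  3
gen 7: 1  0  0  1  1  3
0  0  1  3  3  3
2  1  0  2  0  0
3  2  2  3  3  1
1  3  2  0  1  3
gen 8: 1  0  0  1  1  3
0  0  1  3  3  3
2  1  0  2  0  0
3  2  2  3  3  1
1  3  2  1  1  3
gen 9: 1  0  0  1  1  3
0  0  1  3  3  3
2  1  0  2  0  0
3  2  2  3  3  1
1  3  2  2  1  3
gen 10: 1  0  0  1  1  3
0  0  1  3  3  3
2  1  0  2  0  0
3  2  2  3  3  1
1  3  2  3  1  3
gen 11: 1  0  0  1  1  3
0  0  1  3  3  3
2  1  0  3  1  0
3  2  3  1  0  2
1  3  3  1  3  3
gen 12: 1  0  0  1  1  3
0  0  1  3  3  3
2  1  0  3  1  0
3  2  3  1  0  2
1  3  3  2  3  3
gen 13: 1  0  0  1  1  3
0  0  1  3  3  3
2  1  0  3  1  0
3  2  3  1  0  2
1  3  3  3  3  3
gen 14: 1  0  0  1  1  3
0  0  1  3  3  3
3  2  1  3  1  0
0  1  1  3  1  3
3  1  2  2  1  0
gen 15: 1  0  0  1  1  3
0  0  1  3  3  3
3  2  1  3  1  0
0  1  1  3  1  3
3  1  2  3  1  0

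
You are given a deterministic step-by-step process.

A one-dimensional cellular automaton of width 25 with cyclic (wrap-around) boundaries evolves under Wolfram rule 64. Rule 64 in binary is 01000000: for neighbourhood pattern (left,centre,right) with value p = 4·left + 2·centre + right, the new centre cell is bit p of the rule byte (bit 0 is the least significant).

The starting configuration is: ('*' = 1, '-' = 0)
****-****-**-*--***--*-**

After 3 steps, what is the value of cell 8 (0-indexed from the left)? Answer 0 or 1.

0

k=0  ****-****-**-*--***--*-**
k=1  ---*----*--*------*------
k=2  -------------------------
k=3  -------------------------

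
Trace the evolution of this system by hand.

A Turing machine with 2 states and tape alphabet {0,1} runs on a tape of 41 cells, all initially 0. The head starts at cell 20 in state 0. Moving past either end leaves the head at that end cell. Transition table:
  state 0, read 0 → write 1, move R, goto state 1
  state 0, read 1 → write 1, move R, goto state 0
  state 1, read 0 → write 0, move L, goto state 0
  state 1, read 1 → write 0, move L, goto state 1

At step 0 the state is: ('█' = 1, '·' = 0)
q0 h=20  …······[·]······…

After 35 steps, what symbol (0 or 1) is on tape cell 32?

0

0) q0 h=20  …······[·]······…
1) q1 h=21  …·····█[·]······…
2) q0 h=20  …······[█]······…
3) q0 h=21  …·····█[·]······…
4) q1 h=22  …····██[·]······…
5) q0 h=21  …·····█[█]······…
6) q0 h=22  …····██[·]······…
7) q1 h=23  …···███[·]······…
8) q0 h=22  …····██[█]······…
9) q0 h=23  …···███[·]······…
10) q1 h=24  …··████[·]······…
11) q0 h=23  …···███[█]······…
12) q0 h=24  …··████[·]······…
13) q1 h=25  …·█████[·]······…
14) q0 h=24  …··████[█]······…
15) q0 h=25  …·█████[·]······…
16) q1 h=26  …██████[·]······…
17) q0 h=25  …·█████[█]······…
18) q0 h=26  …██████[·]······…
19) q1 h=27  …██████[·]······…
20) q0 h=26  …██████[█]······…
21) q0 h=27  …██████[·]······…
22) q1 h=28  …██████[·]······…
23) q0 h=27  …██████[█]······…
24) q0 h=28  …██████[·]······…
25) q1 h=29  …██████[·]······…
26) q0 h=28  …██████[█]······…
27) q0 h=29  …██████[·]······…
28) q1 h=30  …██████[·]······…
29) q0 h=29  …██████[█]······…
30) q0 h=30  …██████[·]······…
31) q1 h=31  …██████[·]······…
32) q0 h=30  …██████[█]······…
33) q0 h=31  …██████[·]······…
34) q1 h=32  …██████[·]······…
35) q0 h=31  …██████[█]······…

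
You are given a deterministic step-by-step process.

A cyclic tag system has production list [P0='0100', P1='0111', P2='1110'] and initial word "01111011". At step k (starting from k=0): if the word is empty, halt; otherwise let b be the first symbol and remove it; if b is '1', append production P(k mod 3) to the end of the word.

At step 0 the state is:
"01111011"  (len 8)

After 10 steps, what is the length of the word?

[0] "01111011"  (len 8)
[1] "1111011"  (len 7)
[2] "1110110111"  (len 10)
[3] "1101101111110"  (len 13)
[4] "1011011111100100"  (len 16)
[5] "0110111111001000111"  (len 19)
[6] "110111111001000111"  (len 18)
[7] "101111110010001110100"  (len 21)
[8] "011111100100011101000111"  (len 24)
[9] "11111100100011101000111"  (len 23)
[10] "11111001000111010001110100"  (len 26)

26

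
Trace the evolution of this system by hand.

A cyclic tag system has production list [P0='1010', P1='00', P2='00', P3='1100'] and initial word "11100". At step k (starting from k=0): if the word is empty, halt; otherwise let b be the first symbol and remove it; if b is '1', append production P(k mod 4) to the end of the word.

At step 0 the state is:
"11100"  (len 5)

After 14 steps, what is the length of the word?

5

t=0: "11100"  (len 5)
t=1: "11001010"  (len 8)
t=2: "100101000"  (len 9)
t=3: "0010100000"  (len 10)
t=4: "010100000"  (len 9)
t=5: "10100000"  (len 8)
t=6: "010000000"  (len 9)
t=7: "10000000"  (len 8)
t=8: "00000001100"  (len 11)
t=9: "0000001100"  (len 10)
t=10: "000001100"  (len 9)
t=11: "00001100"  (len 8)
t=12: "0001100"  (len 7)
t=13: "001100"  (len 6)
t=14: "01100"  (len 5)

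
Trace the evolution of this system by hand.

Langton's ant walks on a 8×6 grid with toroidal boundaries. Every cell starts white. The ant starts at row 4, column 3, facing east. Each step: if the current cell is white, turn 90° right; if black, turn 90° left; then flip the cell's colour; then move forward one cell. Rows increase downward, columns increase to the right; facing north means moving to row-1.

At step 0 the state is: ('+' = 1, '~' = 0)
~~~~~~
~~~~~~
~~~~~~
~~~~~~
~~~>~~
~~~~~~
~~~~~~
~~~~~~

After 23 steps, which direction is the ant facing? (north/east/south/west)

0) ~~~~~~
~~~~~~
~~~~~~
~~~~~~
~~~>~~
~~~~~~
~~~~~~
~~~~~~
1) ~~~~~~
~~~~~~
~~~~~~
~~~~~~
~~~+~~
~~~v~~
~~~~~~
~~~~~~
2) ~~~~~~
~~~~~~
~~~~~~
~~~~~~
~~~+~~
~~<+~~
~~~~~~
~~~~~~
3) ~~~~~~
~~~~~~
~~~~~~
~~~~~~
~~^+~~
~~++~~
~~~~~~
~~~~~~
4) ~~~~~~
~~~~~~
~~~~~~
~~~~~~
~~+>~~
~~++~~
~~~~~~
~~~~~~
5) ~~~~~~
~~~~~~
~~~~~~
~~~^~~
~~+~~~
~~++~~
~~~~~~
~~~~~~
6) ~~~~~~
~~~~~~
~~~~~~
~~~+>~
~~+~~~
~~++~~
~~~~~~
~~~~~~
7) ~~~~~~
~~~~~~
~~~~~~
~~~++~
~~+~v~
~~++~~
~~~~~~
~~~~~~
8) ~~~~~~
~~~~~~
~~~~~~
~~~++~
~~+<+~
~~++~~
~~~~~~
~~~~~~
9) ~~~~~~
~~~~~~
~~~~~~
~~~^+~
~~+++~
~~++~~
~~~~~~
~~~~~~
10) ~~~~~~
~~~~~~
~~~~~~
~~<~+~
~~+++~
~~++~~
~~~~~~
~~~~~~
11) ~~~~~~
~~~~~~
~~^~~~
~~+~+~
~~+++~
~~++~~
~~~~~~
~~~~~~
12) ~~~~~~
~~~~~~
~~+>~~
~~+~+~
~~+++~
~~++~~
~~~~~~
~~~~~~
13) ~~~~~~
~~~~~~
~~++~~
~~+v+~
~~+++~
~~++~~
~~~~~~
~~~~~~
14) ~~~~~~
~~~~~~
~~++~~
~~<++~
~~+++~
~~++~~
~~~~~~
~~~~~~
15) ~~~~~~
~~~~~~
~~++~~
~~~++~
~~v++~
~~++~~
~~~~~~
~~~~~~
16) ~~~~~~
~~~~~~
~~++~~
~~~++~
~~~>+~
~~++~~
~~~~~~
~~~~~~
17) ~~~~~~
~~~~~~
~~++~~
~~~^+~
~~~~+~
~~++~~
~~~~~~
~~~~~~
18) ~~~~~~
~~~~~~
~~++~~
~~<~+~
~~~~+~
~~++~~
~~~~~~
~~~~~~
19) ~~~~~~
~~~~~~
~~^+~~
~~+~+~
~~~~+~
~~++~~
~~~~~~
~~~~~~
20) ~~~~~~
~~~~~~
~<~+~~
~~+~+~
~~~~+~
~~++~~
~~~~~~
~~~~~~
21) ~~~~~~
~^~~~~
~+~+~~
~~+~+~
~~~~+~
~~++~~
~~~~~~
~~~~~~
22) ~~~~~~
~+>~~~
~+~+~~
~~+~+~
~~~~+~
~~++~~
~~~~~~
~~~~~~
23) ~~~~~~
~++~~~
~+v+~~
~~+~+~
~~~~+~
~~++~~
~~~~~~
~~~~~~

south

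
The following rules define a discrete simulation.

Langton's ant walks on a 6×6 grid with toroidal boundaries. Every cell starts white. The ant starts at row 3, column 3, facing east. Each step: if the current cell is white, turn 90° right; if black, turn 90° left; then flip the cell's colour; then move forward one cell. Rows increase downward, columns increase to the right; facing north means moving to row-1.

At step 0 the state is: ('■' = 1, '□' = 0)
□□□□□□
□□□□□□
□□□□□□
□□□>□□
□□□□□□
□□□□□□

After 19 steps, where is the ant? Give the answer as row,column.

1,2

t=0: □□□□□□
□□□□□□
□□□□□□
□□□>□□
□□□□□□
□□□□□□
t=1: □□□□□□
□□□□□□
□□□□□□
□□□■□□
□□□v□□
□□□□□□
t=2: □□□□□□
□□□□□□
□□□□□□
□□□■□□
□□<■□□
□□□□□□
t=3: □□□□□□
□□□□□□
□□□□□□
□□^■□□
□□■■□□
□□□□□□
t=4: □□□□□□
□□□□□□
□□□□□□
□□■>□□
□□■■□□
□□□□□□
t=5: □□□□□□
□□□□□□
□□□^□□
□□■□□□
□□■■□□
□□□□□□
t=6: □□□□□□
□□□□□□
□□□■>□
□□■□□□
□□■■□□
□□□□□□
t=7: □□□□□□
□□□□□□
□□□■■□
□□■□v□
□□■■□□
□□□□□□
t=8: □□□□□□
□□□□□□
□□□■■□
□□■<■□
□□■■□□
□□□□□□
t=9: □□□□□□
□□□□□□
□□□^■□
□□■■■□
□□■■□□
□□□□□□
t=10: □□□□□□
□□□□□□
□□<□■□
□□■■■□
□□■■□□
□□□□□□
t=11: □□□□□□
□□^□□□
□□■□■□
□□■■■□
□□■■□□
□□□□□□
t=12: □□□□□□
□□■>□□
□□■□■□
□□■■■□
□□■■□□
□□□□□□
t=13: □□□□□□
□□■■□□
□□■v■□
□□■■■□
□□■■□□
□□□□□□
t=14: □□□□□□
□□■■□□
□□<■■□
□□■■■□
□□■■□□
□□□□□□
t=15: □□□□□□
□□■■□□
□□□■■□
□□v■■□
□□■■□□
□□□□□□
t=16: □□□□□□
□□■■□□
□□□■■□
□□□>■□
□□■■□□
□□□□□□
t=17: □□□□□□
□□■■□□
□□□^■□
□□□□■□
□□■■□□
□□□□□□
t=18: □□□□□□
□□■■□□
□□<□■□
□□□□■□
□□■■□□
□□□□□□
t=19: □□□□□□
□□^■□□
□□■□■□
□□□□■□
□□■■□□
□□□□□□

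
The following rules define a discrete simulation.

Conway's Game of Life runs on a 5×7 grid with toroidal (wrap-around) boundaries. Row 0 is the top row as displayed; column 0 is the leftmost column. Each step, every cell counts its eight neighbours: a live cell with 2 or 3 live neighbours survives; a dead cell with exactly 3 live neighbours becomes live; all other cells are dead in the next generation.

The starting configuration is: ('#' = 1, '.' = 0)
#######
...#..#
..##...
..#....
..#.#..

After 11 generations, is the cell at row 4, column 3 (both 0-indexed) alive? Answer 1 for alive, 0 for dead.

t=0: #######
...#..#
..##...
..#....
..#.#..
t=1: ##....#
......#
..##...
.##....
#...#.#
t=2: .#.....
.##...#
.###...
###....
..#..##
t=3: .#...##
...#...
...#...
#.....#
..#...#
t=4: #.#..##
..#.#..
.......
#.....#
.#.....
t=5: #.##.##
.#.#.##
.......
#......
.#...#.
t=6: ...#...
.#.#.#.
#.....#
.......
.##.##.
t=7: .#.#.#.
#.#.#.#
#.....#
##...##
..###..
t=8: ##...##
..###..
.......
.#####.
...#...
t=9: ##...##
#######
.#...#.
..###..
...#...
t=10: .......
...#...
.......
..###..
##.#.##
t=11: #.#.#.#
.......
..#.#..
#######
##.#.##

1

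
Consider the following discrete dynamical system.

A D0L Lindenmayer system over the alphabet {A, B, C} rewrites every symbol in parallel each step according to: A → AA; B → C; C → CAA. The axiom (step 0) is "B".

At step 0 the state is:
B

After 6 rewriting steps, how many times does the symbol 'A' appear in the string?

0) B
1) C
2) CAA
3) CAAAAAA
4) CAAAAAAAAAAAAAA
5) CAAAAAAAAAAAAAAAAAAAAAAAAAAAAAA
6) CAAAAAAAAAAAAAAAAAAAAAAAAAAAAAAAAAAAAAAAAAAAAAAAAAAAAAAAAAAAAAA

62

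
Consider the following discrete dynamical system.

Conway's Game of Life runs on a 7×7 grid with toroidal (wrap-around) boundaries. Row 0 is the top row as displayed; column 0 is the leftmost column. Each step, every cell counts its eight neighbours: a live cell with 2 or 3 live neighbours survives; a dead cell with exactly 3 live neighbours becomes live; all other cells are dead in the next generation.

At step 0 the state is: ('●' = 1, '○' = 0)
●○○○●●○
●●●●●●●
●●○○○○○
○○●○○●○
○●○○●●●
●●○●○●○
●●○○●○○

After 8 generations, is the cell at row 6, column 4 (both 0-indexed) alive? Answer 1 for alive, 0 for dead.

1

t=0: ●○○○●●○
●●●●●●●
●●○○○○○
○○●○○●○
○●○○●●●
●●○●○●○
●●○○●○○
t=1: ○○○○○○○
○○●●○○○
○○○○○○○
○○●○●●○
○●○●○○○
○○○●○○○
○○●●○○○
t=2: ○○○○○○○
○○○○○○○
○○●○●○○
○○●●●○○
○○○●○○○
○○○●●○○
○○●●○○○
t=3: ○○○○○○○
○○○○○○○
○○●○●○○
○○●○●○○
○○○○○○○
○○○○●○○
○○●●●○○
t=4: ○○○●○○○
○○○○○○○
○○○○○○○
○○○○○○○
○○○●○○○
○○○○●○○
○○○●●○○
t=5: ○○○●●○○
○○○○○○○
○○○○○○○
○○○○○○○
○○○○○○○
○○○○●○○
○○○●●○○
t=6: ○○○●●○○
○○○○○○○
○○○○○○○
○○○○○○○
○○○○○○○
○○○●●○○
○○○○○●○
t=7: ○○○○●○○
○○○○○○○
○○○○○○○
○○○○○○○
○○○○○○○
○○○○●○○
○○○○○●○
t=8: ○○○○○○○
○○○○○○○
○○○○○○○
○○○○○○○
○○○○○○○
○○○○○○○
○○○○●●○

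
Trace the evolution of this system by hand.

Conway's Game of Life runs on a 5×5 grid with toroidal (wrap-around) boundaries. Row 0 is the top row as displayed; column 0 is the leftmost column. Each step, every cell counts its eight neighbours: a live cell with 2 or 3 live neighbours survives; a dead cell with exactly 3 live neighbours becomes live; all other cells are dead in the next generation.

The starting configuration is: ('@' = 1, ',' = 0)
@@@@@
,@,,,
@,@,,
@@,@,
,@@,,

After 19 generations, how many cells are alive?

10

[0] @@@@@
,@,,,
@,@,,
@@,@,
,@@,,
[1] ,,,@@
,,,,,
@,@,@
@,,@@
,,,,,
[2] ,,,,,
@,,,,
@@,,,
@@,@,
@,,,,
[3] ,,,,,
@@,,,
,,@,,
,,@,,
@@,,@
[4] ,,,,@
,@,,,
,,@,,
@,@@,
@@,,,
[5] ,@,,,
,,,,,
,,@@,
@,@@@
@@@@,
[6] @@,,,
,,@,,
,@@,,
@,,,,
,,,,,
[7] ,@,,,
@,@,,
,@@,,
,@,,,
@@,,,
[8] ,,@,,
@,@,,
@,@,,
,,,,,
@@@,,
[9] @,@@,
,,@@,
,,,,,
@,@,,
,@@,,
[10] ,,,,@
,@@@@
,@@@,
,,@,,
@,,,@
[11] ,@@,,
,@,,@
@,,,@
@,@,@
@,,@@
[12] ,@@,,
,@@@@
,,,,,
,,,,,
,,,,,
[13] @@,,,
@@,@,
,,@@,
,,,,,
,,,,,
[14] @@@,@
@,,@,
,@@@@
,,,,,
,,,,,
[15] @@@@@
,,,,,
@@@@@
,,@@,
@@,,,
[16] ,,@@@
,,,,,
@@,,@
,,,,,
,,,,,
[17] ,,,@,
,@@,,
@,,,,
@,,,,
,,,@,
[18] ,,,@,
,@@,,
@,,,,
,,,,@
,,,,@
[19] ,,@@,
,@@,,
@@,,,
@,,,@
,,,@@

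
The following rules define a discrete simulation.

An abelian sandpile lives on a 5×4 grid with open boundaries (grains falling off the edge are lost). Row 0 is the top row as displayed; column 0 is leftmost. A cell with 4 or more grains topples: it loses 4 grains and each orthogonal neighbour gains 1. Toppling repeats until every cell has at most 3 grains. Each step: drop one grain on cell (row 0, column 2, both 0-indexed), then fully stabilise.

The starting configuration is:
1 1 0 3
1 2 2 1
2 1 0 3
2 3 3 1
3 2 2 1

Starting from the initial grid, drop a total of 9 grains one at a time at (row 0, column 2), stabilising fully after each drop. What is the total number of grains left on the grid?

0) 1 1 0 3
1 2 2 1
2 1 0 3
2 3 3 1
3 2 2 1
1) 1 1 1 3
1 2 2 1
2 1 0 3
2 3 3 1
3 2 2 1
2) 1 1 2 3
1 2 2 1
2 1 0 3
2 3 3 1
3 2 2 1
3) 1 1 3 3
1 2 2 1
2 1 0 3
2 3 3 1
3 2 2 1
4) 1 2 1 0
1 2 3 2
2 1 0 3
2 3 3 1
3 2 2 1
5) 1 2 2 0
1 2 3 2
2 1 0 3
2 3 3 1
3 2 2 1
6) 1 2 3 0
1 2 3 2
2 1 0 3
2 3 3 1
3 2 2 1
7) 1 3 1 1
1 3 0 3
2 1 1 3
2 3 3 1
3 2 2 1
8) 1 3 2 1
1 3 0 3
2 1 1 3
2 3 3 1
3 2 2 1
9) 1 3 3 1
1 3 0 3
2 1 1 3
2 3 3 1
3 2 2 1

39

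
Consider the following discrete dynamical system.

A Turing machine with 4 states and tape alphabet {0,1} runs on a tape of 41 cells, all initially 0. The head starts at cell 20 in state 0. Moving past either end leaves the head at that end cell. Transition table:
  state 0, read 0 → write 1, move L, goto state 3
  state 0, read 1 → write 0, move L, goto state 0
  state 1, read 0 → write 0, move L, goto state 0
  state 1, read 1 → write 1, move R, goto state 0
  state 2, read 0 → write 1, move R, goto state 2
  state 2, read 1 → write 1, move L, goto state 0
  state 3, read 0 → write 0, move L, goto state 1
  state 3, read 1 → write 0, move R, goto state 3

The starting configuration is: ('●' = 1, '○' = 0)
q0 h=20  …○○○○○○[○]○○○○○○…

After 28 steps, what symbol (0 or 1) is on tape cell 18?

0) q0 h=20  …○○○○○○[○]○○○○○○…
1) q3 h=19  …○○○○○○[○]●○○○○○…
2) q1 h=18  …○○○○○○[○]○●○○○○…
3) q0 h=17  …○○○○○○[○]○○●○○○…
4) q3 h=16  …○○○○○○[○]●○○●○○…
5) q1 h=15  …○○○○○○[○]○●○○●○…
6) q0 h=14  …○○○○○○[○]○○●○○●…
7) q3 h=13  …○○○○○○[○]●○○●○○…
8) q1 h=12  …○○○○○○[○]○●○○●○…
9) q0 h=11  …○○○○○○[○]○○●○○●…
10) q3 h=10  …○○○○○○[○]●○○●○○…
11) q1 h= 9  …○○○○○○[○]○●○○●○…
12) q0 h= 8  …○○○○○○[○]○○●○○●…
13) q3 h= 7  …○○○○○○[○]●○○●○○…
14) q1 h= 6  |○○○○○○[○]○●○○●○…
15) q0 h= 5  |○○○○○[○]○○●○○●…
16) q3 h= 4  |○○○○[○]●○○●○○…
17) q1 h= 3  |○○○[○]○●○○●○…
18) q0 h= 2  |○○[○]○○●○○●…
19) q3 h= 1  |○[○]●○○●○○…
20) q1 h= 0  |[○]○●○○●○…
21) q0 h= 0  |[○]○●○○●○…
22) q3 h= 0  |[●]○●○○●○…
23) q3 h= 1  |○[○]●○○●○○…
24) q1 h= 0  |[○]○●○○●○…
25) q0 h= 0  |[○]○●○○●○…
26) q3 h= 0  |[●]○●○○●○…
27) q3 h= 1  |○[○]●○○●○○…
28) q1 h= 0  |[○]○●○○●○…

0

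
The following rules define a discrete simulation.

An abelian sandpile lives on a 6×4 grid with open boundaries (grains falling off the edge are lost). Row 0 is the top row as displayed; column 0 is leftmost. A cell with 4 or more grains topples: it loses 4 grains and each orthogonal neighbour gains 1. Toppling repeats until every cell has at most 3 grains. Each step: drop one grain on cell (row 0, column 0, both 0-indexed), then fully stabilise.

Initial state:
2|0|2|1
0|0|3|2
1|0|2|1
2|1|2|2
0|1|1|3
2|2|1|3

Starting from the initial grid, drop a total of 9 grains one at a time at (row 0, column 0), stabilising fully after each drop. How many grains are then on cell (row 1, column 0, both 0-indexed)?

2

0) 2|0|2|1
0|0|3|2
1|0|2|1
2|1|2|2
0|1|1|3
2|2|1|3
1) 3|0|2|1
0|0|3|2
1|0|2|1
2|1|2|2
0|1|1|3
2|2|1|3
2) 0|1|2|1
1|0|3|2
1|0|2|1
2|1|2|2
0|1|1|3
2|2|1|3
3) 1|1|2|1
1|0|3|2
1|0|2|1
2|1|2|2
0|1|1|3
2|2|1|3
4) 2|1|2|1
1|0|3|2
1|0|2|1
2|1|2|2
0|1|1|3
2|2|1|3
5) 3|1|2|1
1|0|3|2
1|0|2|1
2|1|2|2
0|1|1|3
2|2|1|3
6) 0|2|2|1
2|0|3|2
1|0|2|1
2|1|2|2
0|1|1|3
2|2|1|3
7) 1|2|2|1
2|0|3|2
1|0|2|1
2|1|2|2
0|1|1|3
2|2|1|3
8) 2|2|2|1
2|0|3|2
1|0|2|1
2|1|2|2
0|1|1|3
2|2|1|3
9) 3|2|2|1
2|0|3|2
1|0|2|1
2|1|2|2
0|1|1|3
2|2|1|3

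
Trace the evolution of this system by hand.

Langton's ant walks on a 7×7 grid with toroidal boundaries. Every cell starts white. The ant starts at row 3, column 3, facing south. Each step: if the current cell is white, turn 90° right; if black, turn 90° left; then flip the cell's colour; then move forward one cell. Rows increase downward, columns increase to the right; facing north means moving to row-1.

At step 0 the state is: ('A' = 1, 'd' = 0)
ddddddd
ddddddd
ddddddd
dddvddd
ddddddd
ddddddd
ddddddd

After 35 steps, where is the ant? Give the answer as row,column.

0,3

0) ddddddd
ddddddd
ddddddd
dddvddd
ddddddd
ddddddd
ddddddd
1) ddddddd
ddddddd
ddddddd
dd<Addd
ddddddd
ddddddd
ddddddd
2) ddddddd
ddddddd
dd^dddd
ddAAddd
ddddddd
ddddddd
ddddddd
3) ddddddd
ddddddd
ddA>ddd
ddAAddd
ddddddd
ddddddd
ddddddd
4) ddddddd
ddddddd
ddAAddd
ddAvddd
ddddddd
ddddddd
ddddddd
5) ddddddd
ddddddd
ddAAddd
ddAd>dd
ddddddd
ddddddd
ddddddd
6) ddddddd
ddddddd
ddAAddd
ddAdAdd
ddddvdd
ddddddd
ddddddd
7) ddddddd
ddddddd
ddAAddd
ddAdAdd
ddd<Add
ddddddd
ddddddd
8) ddddddd
ddddddd
ddAAddd
ddA^Add
dddAAdd
ddddddd
ddddddd
9) ddddddd
ddddddd
ddAAddd
ddAA>dd
dddAAdd
ddddddd
ddddddd
10) ddddddd
ddddddd
ddAA^dd
ddAAddd
dddAAdd
ddddddd
ddddddd
11) ddddddd
ddddddd
ddAAA>d
ddAAddd
dddAAdd
ddddddd
ddddddd
12) ddddddd
ddddddd
ddAAAAd
ddAAdvd
dddAAdd
ddddddd
ddddddd
13) ddddddd
ddddddd
ddAAAAd
ddAA<Ad
dddAAdd
ddddddd
ddddddd
14) ddddddd
ddddddd
ddAA^Ad
ddAAAAd
dddAAdd
ddddddd
ddddddd
15) ddddddd
ddddddd
ddA<dAd
ddAAAAd
dddAAdd
ddddddd
ddddddd
16) ddddddd
ddddddd
ddAddAd
ddAvAAd
dddAAdd
ddddddd
ddddddd
17) ddddddd
ddddddd
ddAddAd
ddAd>Ad
dddAAdd
ddddddd
ddddddd
18) ddddddd
ddddddd
ddAd^Ad
ddAddAd
dddAAdd
ddddddd
ddddddd
19) ddddddd
ddddddd
ddAdA>d
ddAddAd
dddAAdd
ddddddd
ddddddd
20) ddddddd
ddddd^d
ddAdAdd
ddAddAd
dddAAdd
ddddddd
ddddddd
21) ddddddd
dddddA>
ddAdAdd
ddAddAd
dddAAdd
ddddddd
ddddddd
22) ddddddd
dddddAA
ddAdAdv
ddAddAd
dddAAdd
ddddddd
ddddddd
23) ddddddd
dddddAA
ddAdA<A
ddAddAd
dddAAdd
ddddddd
ddddddd
24) ddddddd
ddddd^A
ddAdAAA
ddAddAd
dddAAdd
ddddddd
ddddddd
25) ddddddd
dddd<dA
ddAdAAA
ddAddAd
dddAAdd
ddddddd
ddddddd
26) dddd^dd
ddddAdA
ddAdAAA
ddAddAd
dddAAdd
ddddddd
ddddddd
27) ddddA>d
ddddAdA
ddAdAAA
ddAddAd
dddAAdd
ddddddd
ddddddd
28) ddddAAd
ddddAvA
ddAdAAA
ddAddAd
dddAAdd
ddddddd
ddddddd
29) ddddAAd
dddd<AA
ddAdAAA
ddAddAd
dddAAdd
ddddddd
ddddddd
30) ddddAAd
dddddAA
ddAdvAA
ddAddAd
dddAAdd
ddddddd
ddddddd
31) ddddAAd
dddddAA
ddAdd>A
ddAddAd
dddAAdd
ddddddd
ddddddd
32) ddddAAd
ddddd^A
ddAdddA
ddAddAd
dddAAdd
ddddddd
ddddddd
33) ddddAAd
dddd<dA
ddAdddA
ddAddAd
dddAAdd
ddddddd
ddddddd
34) dddd^Ad
ddddAdA
ddAdddA
ddAddAd
dddAAdd
ddddddd
ddddddd
35) ddd<dAd
ddddAdA
ddAdddA
ddAddAd
dddAAdd
ddddddd
ddddddd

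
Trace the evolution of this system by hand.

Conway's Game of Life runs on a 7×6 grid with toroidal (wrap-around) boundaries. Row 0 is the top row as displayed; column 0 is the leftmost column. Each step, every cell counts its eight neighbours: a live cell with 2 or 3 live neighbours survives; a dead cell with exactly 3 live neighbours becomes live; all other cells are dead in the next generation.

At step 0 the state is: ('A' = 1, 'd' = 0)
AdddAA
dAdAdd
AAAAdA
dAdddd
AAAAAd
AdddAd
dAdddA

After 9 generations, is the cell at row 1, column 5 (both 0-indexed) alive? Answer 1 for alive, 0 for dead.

1

0) AdddAA
dAdAdd
AAAAdA
dAdddd
AAAAAd
AdddAd
dAdddA
1) dAAdAA
dddAdd
dddAAd
dddddd
AdAAAd
ddddAd
dAdddd
2) AAAAAd
dddddA
dddAAd
ddAddA
dddAAA
dAAdAA
AAAAAA
3) dddddd
AAdddA
dddAAA
ddAddA
dAdddd
dddddd
dddddd
4) Addddd
AddddA
dAAAdd
AdAAdA
dddddd
dddddd
dddddd
5) AddddA
AdAddA
dddAdd
AddAAd
dddddd
dddddd
dddddd
6) AAdddA
AAddAA
AAAAdd
dddAAd
dddddd
dddddd
dddddd
7) dAddAd
dddAAd
dddddd
dAdAAd
dddddd
dddddd
Addddd
8) dddAAA
dddAAd
ddAddd
dddddd
dddddd
dddddd
dddddd
9) dddAdA
ddAddA
dddAdd
dddddd
dddddd
dddddd
ddddAd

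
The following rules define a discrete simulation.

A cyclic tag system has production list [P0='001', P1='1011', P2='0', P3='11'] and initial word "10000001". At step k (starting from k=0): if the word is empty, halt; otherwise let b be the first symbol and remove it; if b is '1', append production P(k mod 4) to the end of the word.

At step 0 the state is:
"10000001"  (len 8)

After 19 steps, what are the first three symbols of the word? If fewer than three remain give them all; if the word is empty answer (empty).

step 0: "10000001"  (len 8)
step 1: "0000001001"  (len 10)
step 2: "000001001"  (len 9)
step 3: "00001001"  (len 8)
step 4: "0001001"  (len 7)
step 5: "001001"  (len 6)
step 6: "01001"  (len 5)
step 7: "1001"  (len 4)
step 8: "00111"  (len 5)
step 9: "0111"  (len 4)
step 10: "111"  (len 3)
step 11: "110"  (len 3)
step 12: "1011"  (len 4)
step 13: "011001"  (len 6)
step 14: "11001"  (len 5)
step 15: "10010"  (len 5)
step 16: "001011"  (len 6)
step 17: "01011"  (len 5)
step 18: "1011"  (len 4)
step 19: "0110"  (len 4)

011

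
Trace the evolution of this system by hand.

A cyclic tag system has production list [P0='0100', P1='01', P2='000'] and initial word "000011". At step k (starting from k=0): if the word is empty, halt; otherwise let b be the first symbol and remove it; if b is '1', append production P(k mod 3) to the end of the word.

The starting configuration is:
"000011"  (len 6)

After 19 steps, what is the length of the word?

[0] "000011"  (len 6)
[1] "00011"  (len 5)
[2] "0011"  (len 4)
[3] "011"  (len 3)
[4] "11"  (len 2)
[5] "101"  (len 3)
[6] "01000"  (len 5)
[7] "1000"  (len 4)
[8] "00001"  (len 5)
[9] "0001"  (len 4)
[10] "001"  (len 3)
[11] "01"  (len 2)
[12] "1"  (len 1)
[13] "0100"  (len 4)
[14] "100"  (len 3)
[15] "00000"  (len 5)
[16] "0000"  (len 4)
[17] "000"  (len 3)
[18] "00"  (len 2)
[19] "0"  (len 1)

1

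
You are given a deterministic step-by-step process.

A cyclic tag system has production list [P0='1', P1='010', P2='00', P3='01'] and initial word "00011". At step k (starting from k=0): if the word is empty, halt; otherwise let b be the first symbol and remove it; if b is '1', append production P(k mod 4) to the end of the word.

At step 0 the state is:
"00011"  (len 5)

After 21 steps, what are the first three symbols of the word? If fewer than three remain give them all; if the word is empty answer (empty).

t=0: "00011"  (len 5)
t=1: "0011"  (len 4)
t=2: "011"  (len 3)
t=3: "11"  (len 2)
t=4: "101"  (len 3)
t=5: "011"  (len 3)
t=6: "11"  (len 2)
t=7: "100"  (len 3)
t=8: "0001"  (len 4)
t=9: "001"  (len 3)
t=10: "01"  (len 2)
t=11: "1"  (len 1)
t=12: "01"  (len 2)
t=13: "1"  (len 1)
t=14: "010"  (len 3)
t=15: "10"  (len 2)
t=16: "001"  (len 3)
t=17: "01"  (len 2)
t=18: "1"  (len 1)
t=19: "00"  (len 2)
t=20: "0"  (len 1)
t=21: (halted — word empty)

(empty)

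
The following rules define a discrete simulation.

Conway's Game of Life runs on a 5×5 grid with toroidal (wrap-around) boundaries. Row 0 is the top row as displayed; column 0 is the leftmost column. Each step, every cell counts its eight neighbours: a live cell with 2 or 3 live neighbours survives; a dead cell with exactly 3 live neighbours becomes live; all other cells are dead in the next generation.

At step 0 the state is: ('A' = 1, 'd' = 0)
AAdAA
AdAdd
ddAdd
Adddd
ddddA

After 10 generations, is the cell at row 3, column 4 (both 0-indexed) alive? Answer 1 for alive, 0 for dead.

1

gen 0: AAdAA
AdAdd
ddAdd
Adddd
ddddA
gen 1: dAAAd
AdAdd
ddddd
ddddd
dAdAd
gen 2: AddAA
ddAAd
ddddd
ddddd
dAdAd
gen 3: AAddd
ddAAd
ddddd
ddddd
AdAAd
gen 4: Adddd
dAAdd
ddddd
ddddd
AdAdA
gen 5: AdAAA
dAddd
ddddd
ddddd
AAddA
gen 6: ddAAd
AAAAA
ddddd
Adddd
dAAdd
gen 7: ddddd
AAddA
ddAAd
dAddd
dAAAd
gen 8: dddAA
AAAAA
ddAAA
dAddd
dAAdd
gen 9: ddddd
dAddd
ddddd
AAddd
AAAAd
gen 10: Adddd
ddddd
AAddd
AdddA
AdAdA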